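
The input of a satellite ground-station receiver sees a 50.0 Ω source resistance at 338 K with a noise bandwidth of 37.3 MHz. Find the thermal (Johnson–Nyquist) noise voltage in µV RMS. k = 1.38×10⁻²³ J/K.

V_n = √(4kTRB)
4kTRB = 4 × 1.38×10⁻²³ × 338 × 5.00×10¹ × 3.73×10⁷ = 3.48×10⁻¹¹ V²
V_n = √(3.48×10⁻¹¹) = 5.90×10⁻⁶ V = 5.90 µV

5.90 µV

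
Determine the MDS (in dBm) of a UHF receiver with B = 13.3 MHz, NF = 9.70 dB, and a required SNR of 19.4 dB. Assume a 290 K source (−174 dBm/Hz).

−73.7 dBm

Sensitivity = −174 + 10 log₁₀(B) + NF + SNR_min
= −174 + 71.24 + 9.70 + 19.4
= −73.66 dBm → −73.7 dBm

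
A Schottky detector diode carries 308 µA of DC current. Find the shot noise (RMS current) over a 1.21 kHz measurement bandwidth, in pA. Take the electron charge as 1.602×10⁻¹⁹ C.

346 pA

I_n = √(2qI·B)
2qI·B = 2 × 1.602×10⁻¹⁹ × 3.08×10⁻⁴ × 1.21×10³ = 1.19×10⁻¹⁹ A²
I_n = √(1.19×10⁻¹⁹) = 3.46×10⁻¹⁰ A = 346 pA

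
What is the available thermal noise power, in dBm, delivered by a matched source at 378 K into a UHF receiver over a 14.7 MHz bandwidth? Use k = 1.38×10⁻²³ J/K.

−101.2 dBm

P_n = kTB = 1.38×10⁻²³ × 378 × 1.47×10⁷ = 7.67×10⁻¹⁴ W
In dBm: 10 log₁₀(7.67×10⁻¹⁴ / 10⁻³) = −101.2 dBm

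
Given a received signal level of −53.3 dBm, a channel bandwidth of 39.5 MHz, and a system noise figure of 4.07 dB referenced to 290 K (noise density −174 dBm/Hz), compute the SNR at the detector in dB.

Noise floor: N = −174 + 10 log₁₀(B) + NF
10 log₁₀(3.95×10⁷) = 75.97 dB
N = −174 + 75.97 + 4.07 = −93.96 dBm
SNR = P_sig − N = −53.3 − (−93.96) = 40.66 dB → 40.7 dB

40.7 dB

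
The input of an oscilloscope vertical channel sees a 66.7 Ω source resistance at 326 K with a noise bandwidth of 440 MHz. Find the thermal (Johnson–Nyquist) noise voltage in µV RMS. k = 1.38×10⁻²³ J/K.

V_n = √(4kTRB)
4kTRB = 4 × 1.38×10⁻²³ × 326 × 6.67×10¹ × 4.40×10⁸ = 5.28×10⁻¹⁰ V²
V_n = √(5.28×10⁻¹⁰) = 2.30×10⁻⁵ V = 23.0 µV

23.0 µV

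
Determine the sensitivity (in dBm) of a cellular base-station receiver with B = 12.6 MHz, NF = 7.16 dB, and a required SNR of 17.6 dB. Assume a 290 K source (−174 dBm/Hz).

Sensitivity = −174 + 10 log₁₀(B) + NF + SNR_min
= −174 + 71 + 7.16 + 17.6
= −78.24 dBm → −78.2 dBm

−78.2 dBm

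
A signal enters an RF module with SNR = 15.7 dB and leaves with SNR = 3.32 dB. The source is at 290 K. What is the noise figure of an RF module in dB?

12.38 dB

NF (dB) = SNR_in(dB) − SNR_out(dB) when the source is at T₀
NF = 15.7 − 3.32 = 12.38 dB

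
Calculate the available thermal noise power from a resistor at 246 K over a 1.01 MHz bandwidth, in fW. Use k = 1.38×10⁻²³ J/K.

P_n = kTB = 1.38×10⁻²³ × 246 × 1.01×10⁶ = 3.43×10⁻¹⁵ W = 3.43 fW

3.43 fW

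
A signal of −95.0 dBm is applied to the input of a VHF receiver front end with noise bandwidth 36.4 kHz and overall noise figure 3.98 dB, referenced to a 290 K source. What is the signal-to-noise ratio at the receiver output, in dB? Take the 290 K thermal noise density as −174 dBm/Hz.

Noise floor: N = −174 + 10 log₁₀(B) + NF
10 log₁₀(3.64×10⁴) = 45.61 dB
N = −174 + 45.61 + 3.98 = −124.41 dBm
SNR = P_sig − N = −95.0 − (−124.41) = 29.41 dB → 29.4 dB

29.4 dB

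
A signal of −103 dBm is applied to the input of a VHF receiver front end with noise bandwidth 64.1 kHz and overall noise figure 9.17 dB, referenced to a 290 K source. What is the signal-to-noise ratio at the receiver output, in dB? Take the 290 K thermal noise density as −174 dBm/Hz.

13.8 dB

Noise floor: N = −174 + 10 log₁₀(B) + NF
10 log₁₀(6.41×10⁴) = 48.07 dB
N = −174 + 48.07 + 9.17 = −116.76 dBm
SNR = P_sig − N = −103 − (−116.76) = 13.76 dB → 13.8 dB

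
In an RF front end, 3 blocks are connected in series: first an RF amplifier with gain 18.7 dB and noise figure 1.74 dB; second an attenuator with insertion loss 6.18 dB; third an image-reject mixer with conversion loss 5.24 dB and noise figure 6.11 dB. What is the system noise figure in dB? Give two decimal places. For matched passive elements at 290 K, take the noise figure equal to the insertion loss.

2.32 dB

Convert to linear (a loss of L dB is a gain of −L dB): F_i = 10^(NF_i/10), G_i = 10^(G_i,dB/10)
  Stage 1: F_1 = 10^(1.74/10) = 1.493, G_1 = 10^(18.7/10) = 74.13
  Stage 2: F_2 = 10^(6.18/10) = 4.150, G_2 = 10^(−6.18/10) = 0.2410
  Stage 3: F_3 = 10^(6.11/10) = 4.083, G_3 = 10^(−5.24/10) = 0.2992
Friis cascade:
  F = 1.493 + (4.150 − 1)/74.13 + (4.083 − 1)/17.86 = 1.708
NF = 10 log₁₀(1.708) = 2.32 dB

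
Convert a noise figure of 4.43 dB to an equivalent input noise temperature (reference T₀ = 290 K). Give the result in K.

F = 10^(4.43/10) = 2.77332
T_e = (F − 1)·T₀ = (2.77332 − 1) × 290 = 514 K

514 K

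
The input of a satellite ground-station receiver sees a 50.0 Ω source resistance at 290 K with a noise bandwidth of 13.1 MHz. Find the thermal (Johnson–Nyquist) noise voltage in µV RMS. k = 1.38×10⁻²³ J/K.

V_n = √(4kTRB)
4kTRB = 4 × 1.38×10⁻²³ × 290 × 5.00×10¹ × 1.31×10⁷ = 1.05×10⁻¹¹ V²
V_n = √(1.05×10⁻¹¹) = 3.24×10⁻⁶ V = 3.24 µV

3.24 µV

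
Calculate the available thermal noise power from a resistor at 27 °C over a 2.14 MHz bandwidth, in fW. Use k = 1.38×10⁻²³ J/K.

8.86 fW

T = 27 °C + 273.15 = 300.15 K
P_n = kTB = 1.38×10⁻²³ × 300.15 × 2.14×10⁶ = 8.86×10⁻¹⁵ W = 8.86 fW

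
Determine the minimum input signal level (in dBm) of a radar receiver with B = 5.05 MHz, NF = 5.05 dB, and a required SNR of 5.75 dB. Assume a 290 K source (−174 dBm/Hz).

Sensitivity = −174 + 10 log₁₀(B) + NF + SNR_min
= −174 + 67.03 + 5.05 + 5.75
= −96.17 dBm → −96.2 dBm

−96.2 dBm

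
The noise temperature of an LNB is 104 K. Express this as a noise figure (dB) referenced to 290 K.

F = 1 + T_e/T₀ = 1 + 104/290 = 1.35862
NF = 10 log₁₀(1.35862) = 1.33 dB

1.33 dB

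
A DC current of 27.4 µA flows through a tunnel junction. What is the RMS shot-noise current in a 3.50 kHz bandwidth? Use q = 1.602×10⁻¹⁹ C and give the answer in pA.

I_n = √(2qI·B)
2qI·B = 2 × 1.602×10⁻¹⁹ × 2.74×10⁻⁵ × 3.50×10³ = 3.07×10⁻²⁰ A²
I_n = √(3.07×10⁻²⁰) = 1.75×10⁻¹⁰ A = 175 pA

175 pA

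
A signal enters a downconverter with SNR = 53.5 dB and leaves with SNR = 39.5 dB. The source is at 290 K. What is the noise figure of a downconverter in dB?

NF (dB) = SNR_in(dB) − SNR_out(dB) when the source is at T₀
NF = 53.5 − 39.5 = 14.0 dB

14.0 dB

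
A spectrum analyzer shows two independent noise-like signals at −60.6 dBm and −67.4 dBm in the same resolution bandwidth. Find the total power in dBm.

Convert to linear, add, convert back:
P₁ = 8.71×10⁻¹⁰ W, P₂ = 1.82×10⁻¹⁰ W
P_tot = 1.05×10⁻⁹ W → 10 log₁₀(P_tot / 10⁻³) = −59.8 dBm

−59.8 dBm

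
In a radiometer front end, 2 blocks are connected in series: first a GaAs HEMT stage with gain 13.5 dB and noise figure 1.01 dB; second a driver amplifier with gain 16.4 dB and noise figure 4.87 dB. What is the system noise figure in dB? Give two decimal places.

1.32 dB

Convert to linear (a loss of L dB is a gain of −L dB): F_i = 10^(NF_i/10), G_i = 10^(G_i,dB/10)
  Stage 1: F_1 = 10^(1.01/10) = 1.262, G_1 = 10^(13.5/10) = 22.39
  Stage 2: F_2 = 10^(4.87/10) = 3.069, G_2 = 10^(16.4/10) = 43.65
Friis cascade:
  F = 1.262 + (3.069 − 1)/22.39 = 1.354
NF = 10 log₁₀(1.354) = 1.32 dB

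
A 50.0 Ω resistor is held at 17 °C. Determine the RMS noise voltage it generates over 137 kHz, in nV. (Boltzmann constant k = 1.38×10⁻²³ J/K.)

331 nV

T = 17 °C + 273.15 = 290.15 K
V_n = √(4kTRB)
4kTRB = 4 × 1.38×10⁻²³ × 290.15 × 5.00×10¹ × 1.37×10⁵ = 1.10×10⁻¹³ V²
V_n = √(1.10×10⁻¹³) = 3.31×10⁻⁷ V = 331 nV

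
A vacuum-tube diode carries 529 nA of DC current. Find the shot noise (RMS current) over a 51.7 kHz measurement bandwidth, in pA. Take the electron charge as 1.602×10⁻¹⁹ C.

I_n = √(2qI·B)
2qI·B = 2 × 1.602×10⁻¹⁹ × 5.29×10⁻⁷ × 5.17×10⁴ = 8.76×10⁻²¹ A²
I_n = √(8.76×10⁻²¹) = 9.36×10⁻¹¹ A = 93.6 pA

93.6 pA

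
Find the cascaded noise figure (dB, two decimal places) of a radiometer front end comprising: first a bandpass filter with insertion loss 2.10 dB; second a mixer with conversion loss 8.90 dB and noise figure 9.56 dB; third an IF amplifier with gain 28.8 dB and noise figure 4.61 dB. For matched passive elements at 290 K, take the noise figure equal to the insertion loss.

15.85 dB

Convert to linear (a loss of L dB is a gain of −L dB): F_i = 10^(NF_i/10), G_i = 10^(G_i,dB/10)
  Stage 1: F_1 = 10^(2.10/10) = 1.622, G_1 = 10^(−2.10/10) = 0.6166
  Stage 2: F_2 = 10^(9.56/10) = 9.036, G_2 = 10^(−8.90/10) = 0.1288
  Stage 3: F_3 = 10^(4.61/10) = 2.891, G_3 = 10^(28.8/10) = 758.6
Friis cascade:
  F = 1.622 + (9.036 − 1)/0.6166 + (2.891 − 1)/0.07943 = 38.46
NF = 10 log₁₀(38.46) = 15.85 dB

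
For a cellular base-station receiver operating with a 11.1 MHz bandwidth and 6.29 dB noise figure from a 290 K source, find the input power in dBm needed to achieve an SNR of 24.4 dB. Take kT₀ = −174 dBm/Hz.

Sensitivity = −174 + 10 log₁₀(B) + NF + SNR_min
= −174 + 70.45 + 6.29 + 24.4
= −72.86 dBm → −72.9 dBm

−72.9 dBm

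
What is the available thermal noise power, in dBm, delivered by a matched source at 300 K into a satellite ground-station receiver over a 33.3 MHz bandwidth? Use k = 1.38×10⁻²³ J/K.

P_n = kTB = 1.38×10⁻²³ × 300 × 3.33×10⁷ = 1.38×10⁻¹³ W
In dBm: 10 log₁₀(1.38×10⁻¹³ / 10⁻³) = −98.6 dBm

−98.6 dBm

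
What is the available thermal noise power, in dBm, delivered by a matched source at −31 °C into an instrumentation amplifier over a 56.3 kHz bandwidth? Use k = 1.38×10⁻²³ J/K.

T = −31 °C + 273.15 = 242.15 K
P_n = kTB = 1.38×10⁻²³ × 242.15 × 5.63×10⁴ = 1.88×10⁻¹⁶ W
In dBm: 10 log₁₀(1.88×10⁻¹⁶ / 10⁻³) = −127.3 dBm

−127.3 dBm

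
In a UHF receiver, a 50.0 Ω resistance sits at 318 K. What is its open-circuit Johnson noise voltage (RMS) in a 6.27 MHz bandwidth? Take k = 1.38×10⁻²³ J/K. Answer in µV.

2.35 µV

V_n = √(4kTRB)
4kTRB = 4 × 1.38×10⁻²³ × 318 × 5.00×10¹ × 6.27×10⁶ = 5.50×10⁻¹² V²
V_n = √(5.50×10⁻¹²) = 2.35×10⁻⁶ V = 2.35 µV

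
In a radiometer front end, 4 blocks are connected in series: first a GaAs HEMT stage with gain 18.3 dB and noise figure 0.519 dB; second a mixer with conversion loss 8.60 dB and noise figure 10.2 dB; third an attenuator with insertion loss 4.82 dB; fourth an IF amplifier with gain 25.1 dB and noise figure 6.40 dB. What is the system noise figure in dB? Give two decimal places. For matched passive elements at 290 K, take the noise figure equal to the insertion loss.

4.11 dB

Convert to linear (a loss of L dB is a gain of −L dB): F_i = 10^(NF_i/10), G_i = 10^(G_i,dB/10)
  Stage 1: F_1 = 10^(0.519/10) = 1.127, G_1 = 10^(18.3/10) = 67.61
  Stage 2: F_2 = 10^(10.2/10) = 10.47, G_2 = 10^(−8.60/10) = 0.1380
  Stage 3: F_3 = 10^(4.82/10) = 3.034, G_3 = 10^(−4.82/10) = 0.3296
  Stage 4: F_4 = 10^(6.40/10) = 4.365, G_4 = 10^(25.1/10) = 323.6
Friis cascade:
  F = 1.127 + (10.47 − 1)/67.61 + (3.034 − 1)/9.333 + (4.365 − 1)/3.076 = 2.579
NF = 10 log₁₀(2.579) = 4.11 dB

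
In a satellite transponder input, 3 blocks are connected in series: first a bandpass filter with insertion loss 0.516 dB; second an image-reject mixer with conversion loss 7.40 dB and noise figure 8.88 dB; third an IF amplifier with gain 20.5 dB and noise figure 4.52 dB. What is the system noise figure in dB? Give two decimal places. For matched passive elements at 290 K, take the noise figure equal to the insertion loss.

13.02 dB

Convert to linear (a loss of L dB is a gain of −L dB): F_i = 10^(NF_i/10), G_i = 10^(G_i,dB/10)
  Stage 1: F_1 = 10^(0.516/10) = 1.126, G_1 = 10^(−0.516/10) = 0.8880
  Stage 2: F_2 = 10^(8.88/10) = 7.727, G_2 = 10^(−7.40/10) = 0.1820
  Stage 3: F_3 = 10^(4.52/10) = 2.831, G_3 = 10^(20.5/10) = 112.2
Friis cascade:
  F = 1.126 + (7.727 − 1)/0.8880 + (2.831 − 1)/0.1616 = 20.04
NF = 10 log₁₀(20.04) = 13.02 dB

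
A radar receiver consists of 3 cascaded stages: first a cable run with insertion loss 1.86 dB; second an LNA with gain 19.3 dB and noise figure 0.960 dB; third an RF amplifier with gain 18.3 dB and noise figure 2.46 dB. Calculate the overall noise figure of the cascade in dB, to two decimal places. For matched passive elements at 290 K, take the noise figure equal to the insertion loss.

Convert to linear (a loss of L dB is a gain of −L dB): F_i = 10^(NF_i/10), G_i = 10^(G_i,dB/10)
  Stage 1: F_1 = 10^(1.86/10) = 1.535, G_1 = 10^(−1.86/10) = 0.6516
  Stage 2: F_2 = 10^(0.960/10) = 1.247, G_2 = 10^(19.3/10) = 85.11
  Stage 3: F_3 = 10^(2.46/10) = 1.762, G_3 = 10^(18.3/10) = 67.61
Friis cascade:
  F = 1.535 + (1.247 − 1)/0.6516 + (1.762 − 1)/55.46 = 1.928
NF = 10 log₁₀(1.928) = 2.85 dB

2.85 dB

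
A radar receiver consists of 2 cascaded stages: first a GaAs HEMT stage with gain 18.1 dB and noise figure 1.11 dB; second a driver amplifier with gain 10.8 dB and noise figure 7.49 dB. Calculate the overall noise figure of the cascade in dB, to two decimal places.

1.34 dB

Convert to linear (a loss of L dB is a gain of −L dB): F_i = 10^(NF_i/10), G_i = 10^(G_i,dB/10)
  Stage 1: F_1 = 10^(1.11/10) = 1.291, G_1 = 10^(18.1/10) = 64.57
  Stage 2: F_2 = 10^(7.49/10) = 5.610, G_2 = 10^(10.8/10) = 12.02
Friis cascade:
  F = 1.291 + (5.610 − 1)/64.57 = 1.363
NF = 10 log₁₀(1.363) = 1.34 dB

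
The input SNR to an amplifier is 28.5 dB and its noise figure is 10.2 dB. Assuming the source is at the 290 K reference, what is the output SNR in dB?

18.3 dB

By definition F = SNR_in/SNR_out, so in dB: SNR_out = SNR_in − NF
SNR_out = 28.5 − 10.2 = 18.3 dB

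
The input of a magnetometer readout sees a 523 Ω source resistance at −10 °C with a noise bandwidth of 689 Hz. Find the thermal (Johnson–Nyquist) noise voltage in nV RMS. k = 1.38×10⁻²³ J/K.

T = −10 °C + 273.15 = 263.15 K
V_n = √(4kTRB)
4kTRB = 4 × 1.38×10⁻²³ × 263.15 × 5.23×10² × 6.89×10² = 5.23×10⁻¹⁵ V²
V_n = √(5.23×10⁻¹⁵) = 7.23×10⁻⁸ V = 72.3 nV

72.3 nV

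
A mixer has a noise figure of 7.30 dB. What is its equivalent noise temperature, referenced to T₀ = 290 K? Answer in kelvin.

1267 K

F = 10^(7.30/10) = 5.37032
T_e = (F − 1)·T₀ = (5.37032 − 1) × 290 = 1267 K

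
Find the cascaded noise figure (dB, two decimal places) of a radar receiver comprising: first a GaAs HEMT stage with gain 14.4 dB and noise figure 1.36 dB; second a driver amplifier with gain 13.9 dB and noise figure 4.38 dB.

1.56 dB

Convert to linear (a loss of L dB is a gain of −L dB): F_i = 10^(NF_i/10), G_i = 10^(G_i,dB/10)
  Stage 1: F_1 = 10^(1.36/10) = 1.368, G_1 = 10^(14.4/10) = 27.54
  Stage 2: F_2 = 10^(4.38/10) = 2.742, G_2 = 10^(13.9/10) = 24.55
Friis cascade:
  F = 1.368 + (2.742 − 1)/27.54 = 1.431
NF = 10 log₁₀(1.431) = 1.56 dB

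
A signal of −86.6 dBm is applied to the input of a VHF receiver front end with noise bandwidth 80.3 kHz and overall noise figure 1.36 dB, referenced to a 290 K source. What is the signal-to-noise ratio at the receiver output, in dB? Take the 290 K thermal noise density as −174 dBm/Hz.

37.0 dB

Noise floor: N = −174 + 10 log₁₀(B) + NF
10 log₁₀(8.03×10⁴) = 49.05 dB
N = −174 + 49.05 + 1.36 = −123.59 dBm
SNR = P_sig − N = −86.6 − (−123.59) = 36.99 dB → 37.0 dB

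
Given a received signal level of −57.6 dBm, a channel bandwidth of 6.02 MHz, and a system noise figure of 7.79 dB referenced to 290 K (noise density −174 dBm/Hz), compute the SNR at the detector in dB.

Noise floor: N = −174 + 10 log₁₀(B) + NF
10 log₁₀(6.02×10⁶) = 67.8 dB
N = −174 + 67.8 + 7.79 = −98.41 dBm
SNR = P_sig − N = −57.6 − (−98.41) = 40.81 dB → 40.8 dB

40.8 dB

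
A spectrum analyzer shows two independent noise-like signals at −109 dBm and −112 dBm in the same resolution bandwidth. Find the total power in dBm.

Convert to linear, add, convert back:
P₁ = 1.26×10⁻¹⁴ W, P₂ = 6.31×10⁻¹⁵ W
P_tot = 1.89×10⁻¹⁴ W → 10 log₁₀(P_tot / 10⁻³) = −107.2 dBm

−107.2 dBm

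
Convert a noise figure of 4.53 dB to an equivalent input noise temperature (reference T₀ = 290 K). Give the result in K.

533 K

F = 10^(4.53/10) = 2.83792
T_e = (F − 1)·T₀ = (2.83792 − 1) × 290 = 533 K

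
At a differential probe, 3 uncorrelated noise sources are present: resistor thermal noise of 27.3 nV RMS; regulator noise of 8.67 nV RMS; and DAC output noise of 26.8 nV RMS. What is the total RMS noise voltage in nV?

39.2 nV

Uncorrelated sources add in power (mean-square): V_tot = √(ΣV_i²)
V_tot = √[(2.73×10⁻⁸)² + (8.67×10⁻⁹)² + (2.68×10⁻⁸)²] = 3.92×10⁻⁸ V = 39.2 nV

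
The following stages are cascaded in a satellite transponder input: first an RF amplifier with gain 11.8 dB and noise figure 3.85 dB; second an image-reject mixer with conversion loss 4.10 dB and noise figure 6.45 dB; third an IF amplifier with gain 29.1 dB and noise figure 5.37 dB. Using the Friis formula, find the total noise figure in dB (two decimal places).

4.87 dB

Convert to linear (a loss of L dB is a gain of −L dB): F_i = 10^(NF_i/10), G_i = 10^(G_i,dB/10)
  Stage 1: F_1 = 10^(3.85/10) = 2.427, G_1 = 10^(11.8/10) = 15.14
  Stage 2: F_2 = 10^(6.45/10) = 4.416, G_2 = 10^(−4.10/10) = 0.3890
  Stage 3: F_3 = 10^(5.37/10) = 3.443, G_3 = 10^(29.1/10) = 812.8
Friis cascade:
  F = 2.427 + (4.416 − 1)/15.14 + (3.443 − 1)/5.888 = 3.067
NF = 10 log₁₀(3.067) = 4.87 dB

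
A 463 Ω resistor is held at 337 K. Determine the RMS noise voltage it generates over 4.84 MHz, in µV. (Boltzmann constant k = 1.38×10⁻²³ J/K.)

V_n = √(4kTRB)
4kTRB = 4 × 1.38×10⁻²³ × 337 × 4.63×10² × 4.84×10⁶ = 4.17×10⁻¹¹ V²
V_n = √(4.17×10⁻¹¹) = 6.46×10⁻⁶ V = 6.46 µV

6.46 µV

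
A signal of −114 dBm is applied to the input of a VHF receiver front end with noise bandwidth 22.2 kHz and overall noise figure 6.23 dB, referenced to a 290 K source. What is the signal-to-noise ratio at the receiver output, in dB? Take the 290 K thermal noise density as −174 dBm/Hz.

Noise floor: N = −174 + 10 log₁₀(B) + NF
10 log₁₀(2.22×10⁴) = 43.46 dB
N = −174 + 43.46 + 6.23 = −124.31 dBm
SNR = P_sig − N = −114 − (−124.31) = 10.31 dB → 10.3 dB

10.3 dB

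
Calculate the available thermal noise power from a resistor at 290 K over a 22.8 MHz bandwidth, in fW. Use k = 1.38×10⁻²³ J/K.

91.2 fW

P_n = kTB = 1.38×10⁻²³ × 290 × 2.28×10⁷ = 9.12×10⁻¹⁴ W = 91.2 fW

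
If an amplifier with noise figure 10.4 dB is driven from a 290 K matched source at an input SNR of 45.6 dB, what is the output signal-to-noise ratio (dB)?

By definition F = SNR_in/SNR_out, so in dB: SNR_out = SNR_in − NF
SNR_out = 45.6 − 10.4 = 35.2 dB

35.2 dB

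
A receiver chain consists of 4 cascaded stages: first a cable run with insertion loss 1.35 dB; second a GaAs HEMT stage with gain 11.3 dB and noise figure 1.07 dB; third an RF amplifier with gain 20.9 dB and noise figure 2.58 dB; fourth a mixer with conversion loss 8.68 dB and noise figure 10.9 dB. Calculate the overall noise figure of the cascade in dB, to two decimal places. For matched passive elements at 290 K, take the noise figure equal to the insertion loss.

2.64 dB

Convert to linear (a loss of L dB is a gain of −L dB): F_i = 10^(NF_i/10), G_i = 10^(G_i,dB/10)
  Stage 1: F_1 = 10^(1.35/10) = 1.365, G_1 = 10^(−1.35/10) = 0.7328
  Stage 2: F_2 = 10^(1.07/10) = 1.279, G_2 = 10^(11.3/10) = 13.49
  Stage 3: F_3 = 10^(2.58/10) = 1.811, G_3 = 10^(20.9/10) = 123.0
  Stage 4: F_4 = 10^(10.9/10) = 12.30, G_4 = 10^(−8.68/10) = 0.1355
Friis cascade:
  F = 1.365 + (1.279 − 1)/0.7328 + (1.811 − 1)/9.886 + (12.30 − 1)/1216 = 1.837
NF = 10 log₁₀(1.837) = 2.64 dB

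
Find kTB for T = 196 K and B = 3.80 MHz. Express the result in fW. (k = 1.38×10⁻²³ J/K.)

10.3 fW

P_n = kTB = 1.38×10⁻²³ × 196 × 3.80×10⁶ = 1.03×10⁻¹⁴ W = 10.3 fW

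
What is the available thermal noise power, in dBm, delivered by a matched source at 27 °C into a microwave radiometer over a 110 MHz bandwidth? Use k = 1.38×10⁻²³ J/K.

−93.4 dBm

T = 27 °C + 273.15 = 300.15 K
P_n = kTB = 1.38×10⁻²³ × 300.15 × 1.10×10⁸ = 4.56×10⁻¹³ W
In dBm: 10 log₁₀(4.56×10⁻¹³ / 10⁻³) = −93.4 dBm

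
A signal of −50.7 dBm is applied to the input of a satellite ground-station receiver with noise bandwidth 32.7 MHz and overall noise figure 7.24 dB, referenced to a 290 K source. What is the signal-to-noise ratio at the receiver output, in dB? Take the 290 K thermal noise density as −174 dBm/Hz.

40.9 dB

Noise floor: N = −174 + 10 log₁₀(B) + NF
10 log₁₀(3.27×10⁷) = 75.15 dB
N = −174 + 75.15 + 7.24 = −91.61 dBm
SNR = P_sig − N = −50.7 − (−91.61) = 40.91 dB → 40.9 dB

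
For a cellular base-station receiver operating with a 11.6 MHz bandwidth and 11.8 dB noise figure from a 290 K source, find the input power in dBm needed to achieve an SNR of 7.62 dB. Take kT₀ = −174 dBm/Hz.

Sensitivity = −174 + 10 log₁₀(B) + NF + SNR_min
= −174 + 70.64 + 11.8 + 7.62
= −83.94 dBm → −83.9 dBm

−83.9 dBm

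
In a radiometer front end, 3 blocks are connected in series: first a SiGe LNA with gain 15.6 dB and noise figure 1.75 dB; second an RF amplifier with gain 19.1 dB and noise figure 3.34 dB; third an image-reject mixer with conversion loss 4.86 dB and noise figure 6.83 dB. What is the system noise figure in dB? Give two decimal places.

Convert to linear (a loss of L dB is a gain of −L dB): F_i = 10^(NF_i/10), G_i = 10^(G_i,dB/10)
  Stage 1: F_1 = 10^(1.75/10) = 1.496, G_1 = 10^(15.6/10) = 36.31
  Stage 2: F_2 = 10^(3.34/10) = 2.158, G_2 = 10^(19.1/10) = 81.28
  Stage 3: F_3 = 10^(6.83/10) = 4.819, G_3 = 10^(−4.86/10) = 0.3266
Friis cascade:
  F = 1.496 + (2.158 − 1)/36.31 + (4.819 − 1)/2951 = 1.529
NF = 10 log₁₀(1.529) = 1.85 dB

1.85 dB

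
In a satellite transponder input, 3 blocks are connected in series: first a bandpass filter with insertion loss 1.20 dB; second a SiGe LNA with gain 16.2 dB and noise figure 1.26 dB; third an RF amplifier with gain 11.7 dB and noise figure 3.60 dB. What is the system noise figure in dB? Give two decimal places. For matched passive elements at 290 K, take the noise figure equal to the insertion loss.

Convert to linear (a loss of L dB is a gain of −L dB): F_i = 10^(NF_i/10), G_i = 10^(G_i,dB/10)
  Stage 1: F_1 = 10^(1.20/10) = 1.318, G_1 = 10^(−1.20/10) = 0.7586
  Stage 2: F_2 = 10^(1.26/10) = 1.337, G_2 = 10^(16.2/10) = 41.69
  Stage 3: F_3 = 10^(3.60/10) = 2.291, G_3 = 10^(11.7/10) = 14.79
Friis cascade:
  F = 1.318 + (1.337 − 1)/0.7586 + (2.291 − 1)/31.62 = 1.803
NF = 10 log₁₀(1.803) = 2.56 dB

2.56 dB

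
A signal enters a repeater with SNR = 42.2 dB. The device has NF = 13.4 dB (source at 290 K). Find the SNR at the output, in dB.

28.8 dB

By definition F = SNR_in/SNR_out, so in dB: SNR_out = SNR_in − NF
SNR_out = 42.2 − 13.4 = 28.8 dB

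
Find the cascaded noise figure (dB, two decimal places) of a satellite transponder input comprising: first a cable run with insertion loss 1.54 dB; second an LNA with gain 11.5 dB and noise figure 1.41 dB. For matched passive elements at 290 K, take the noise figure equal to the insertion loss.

Convert to linear (a loss of L dB is a gain of −L dB): F_i = 10^(NF_i/10), G_i = 10^(G_i,dB/10)
  Stage 1: F_1 = 10^(1.54/10) = 1.426, G_1 = 10^(−1.54/10) = 0.7015
  Stage 2: F_2 = 10^(1.41/10) = 1.384, G_2 = 10^(11.5/10) = 14.13
Friis cascade:
  F = 1.426 + (1.384 − 1)/0.7015 = 1.972
NF = 10 log₁₀(1.972) = 2.95 dB

2.95 dB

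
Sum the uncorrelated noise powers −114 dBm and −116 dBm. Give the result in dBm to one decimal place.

−111.9 dBm

Convert to linear, add, convert back:
P₁ = 3.98×10⁻¹⁵ W, P₂ = 2.51×10⁻¹⁵ W
P_tot = 6.49×10⁻¹⁵ W → 10 log₁₀(P_tot / 10⁻³) = −111.9 dBm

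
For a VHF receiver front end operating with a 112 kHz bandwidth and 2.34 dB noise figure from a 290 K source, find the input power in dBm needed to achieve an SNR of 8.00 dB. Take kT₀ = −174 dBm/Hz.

Sensitivity = −174 + 10 log₁₀(B) + NF + SNR_min
= −174 + 50.49 + 2.34 + 8.00
= −113.17 dBm → −113.2 dBm

−113.2 dBm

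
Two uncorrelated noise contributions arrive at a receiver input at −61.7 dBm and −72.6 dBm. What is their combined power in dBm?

−61.4 dBm

Convert to linear, add, convert back:
P₁ = 6.76×10⁻¹⁰ W, P₂ = 5.50×10⁻¹¹ W
P_tot = 7.31×10⁻¹⁰ W → 10 log₁₀(P_tot / 10⁻³) = −61.4 dBm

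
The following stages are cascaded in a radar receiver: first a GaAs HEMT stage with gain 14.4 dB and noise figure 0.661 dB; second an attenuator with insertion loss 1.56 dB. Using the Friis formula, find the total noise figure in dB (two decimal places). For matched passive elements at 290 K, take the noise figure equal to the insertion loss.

Convert to linear (a loss of L dB is a gain of −L dB): F_i = 10^(NF_i/10), G_i = 10^(G_i,dB/10)
  Stage 1: F_1 = 10^(0.661/10) = 1.164, G_1 = 10^(14.4/10) = 27.54
  Stage 2: F_2 = 10^(1.56/10) = 1.432, G_2 = 10^(−1.56/10) = 0.6982
Friis cascade:
  F = 1.164 + (1.432 − 1)/27.54 = 1.180
NF = 10 log₁₀(1.180) = 0.72 dB

0.72 dB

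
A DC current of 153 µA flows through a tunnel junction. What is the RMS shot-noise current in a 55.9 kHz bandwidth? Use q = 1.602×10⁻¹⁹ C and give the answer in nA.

1.66 nA

I_n = √(2qI·B)
2qI·B = 2 × 1.602×10⁻¹⁹ × 1.53×10⁻⁴ × 5.59×10⁴ = 2.74×10⁻¹⁸ A²
I_n = √(2.74×10⁻¹⁸) = 1.66×10⁻⁹ A = 1.66 nA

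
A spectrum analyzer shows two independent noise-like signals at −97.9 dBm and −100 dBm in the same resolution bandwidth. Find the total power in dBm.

Convert to linear, add, convert back:
P₁ = 1.62×10⁻¹³ W, P₂ = 1.00×10⁻¹³ W
P_tot = 2.62×10⁻¹³ W → 10 log₁₀(P_tot / 10⁻³) = −95.8 dBm

−95.8 dBm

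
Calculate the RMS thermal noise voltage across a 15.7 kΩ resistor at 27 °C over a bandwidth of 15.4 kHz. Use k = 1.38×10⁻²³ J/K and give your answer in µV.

T = 27 °C + 273.15 = 300.15 K
V_n = √(4kTRB)
4kTRB = 4 × 1.38×10⁻²³ × 300.15 × 1.57×10⁴ × 1.54×10⁴ = 4.01×10⁻¹² V²
V_n = √(4.01×10⁻¹²) = 2.00×10⁻⁶ V = 2.00 µV

2.00 µV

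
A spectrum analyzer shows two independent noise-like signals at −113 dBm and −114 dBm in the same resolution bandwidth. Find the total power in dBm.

Convert to linear, add, convert back:
P₁ = 5.01×10⁻¹⁵ W, P₂ = 3.98×10⁻¹⁵ W
P_tot = 8.99×10⁻¹⁵ W → 10 log₁₀(P_tot / 10⁻³) = −110.5 dBm

−110.5 dBm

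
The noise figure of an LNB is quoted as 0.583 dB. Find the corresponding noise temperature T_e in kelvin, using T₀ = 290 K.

F = 10^(0.583/10) = 1.14367
T_e = (F − 1)·T₀ = (1.14367 − 1) × 290 = 41.7 K

41.7 K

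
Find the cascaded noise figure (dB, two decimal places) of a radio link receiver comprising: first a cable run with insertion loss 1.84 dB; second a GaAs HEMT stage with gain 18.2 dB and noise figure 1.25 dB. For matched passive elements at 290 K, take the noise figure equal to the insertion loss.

3.09 dB

Convert to linear (a loss of L dB is a gain of −L dB): F_i = 10^(NF_i/10), G_i = 10^(G_i,dB/10)
  Stage 1: F_1 = 10^(1.84/10) = 1.528, G_1 = 10^(−1.84/10) = 0.6546
  Stage 2: F_2 = 10^(1.25/10) = 1.334, G_2 = 10^(18.2/10) = 66.07
Friis cascade:
  F = 1.528 + (1.334 − 1)/0.6546 = 2.037
NF = 10 log₁₀(2.037) = 3.09 dB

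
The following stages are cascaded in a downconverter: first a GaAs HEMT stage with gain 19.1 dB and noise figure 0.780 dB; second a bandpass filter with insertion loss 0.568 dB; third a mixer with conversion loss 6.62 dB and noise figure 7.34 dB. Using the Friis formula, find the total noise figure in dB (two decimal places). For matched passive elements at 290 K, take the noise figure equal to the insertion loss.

1.01 dB

Convert to linear (a loss of L dB is a gain of −L dB): F_i = 10^(NF_i/10), G_i = 10^(G_i,dB/10)
  Stage 1: F_1 = 10^(0.780/10) = 1.197, G_1 = 10^(19.1/10) = 81.28
  Stage 2: F_2 = 10^(0.568/10) = 1.140, G_2 = 10^(−0.568/10) = 0.8774
  Stage 3: F_3 = 10^(7.34/10) = 5.420, G_3 = 10^(−6.62/10) = 0.2178
Friis cascade:
  F = 1.197 + (1.140 − 1)/81.28 + (5.420 − 1)/71.32 = 1.260
NF = 10 log₁₀(1.260) = 1.01 dB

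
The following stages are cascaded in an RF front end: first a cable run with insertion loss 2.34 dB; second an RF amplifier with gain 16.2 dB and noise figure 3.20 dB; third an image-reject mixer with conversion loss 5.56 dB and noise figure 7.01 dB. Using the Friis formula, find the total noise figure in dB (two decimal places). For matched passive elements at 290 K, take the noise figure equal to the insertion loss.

Convert to linear (a loss of L dB is a gain of −L dB): F_i = 10^(NF_i/10), G_i = 10^(G_i,dB/10)
  Stage 1: F_1 = 10^(2.34/10) = 1.714, G_1 = 10^(−2.34/10) = 0.5834
  Stage 2: F_2 = 10^(3.20/10) = 2.089, G_2 = 10^(16.2/10) = 41.69
  Stage 3: F_3 = 10^(7.01/10) = 5.023, G_3 = 10^(−5.56/10) = 0.2780
Friis cascade:
  F = 1.714 + (2.089 − 1)/0.5834 + (5.023 − 1)/24.32 = 3.746
NF = 10 log₁₀(3.746) = 5.74 dB

5.74 dB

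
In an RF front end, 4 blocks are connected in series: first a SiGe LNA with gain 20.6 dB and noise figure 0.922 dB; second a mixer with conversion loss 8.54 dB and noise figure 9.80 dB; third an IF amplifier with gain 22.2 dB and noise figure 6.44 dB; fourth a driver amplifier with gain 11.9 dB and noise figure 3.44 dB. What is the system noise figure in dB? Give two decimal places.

Convert to linear (a loss of L dB is a gain of −L dB): F_i = 10^(NF_i/10), G_i = 10^(G_i,dB/10)
  Stage 1: F_1 = 10^(0.922/10) = 1.237, G_1 = 10^(20.6/10) = 114.8
  Stage 2: F_2 = 10^(9.80/10) = 9.550, G_2 = 10^(−8.54/10) = 0.1400
  Stage 3: F_3 = 10^(6.44/10) = 4.406, G_3 = 10^(22.2/10) = 166.0
  Stage 4: F_4 = 10^(3.44/10) = 2.208, G_4 = 10^(11.9/10) = 15.49
Friis cascade:
  F = 1.237 + (9.550 − 1)/114.8 + (4.406 − 1)/16.07 + (2.208 − 1)/2667 = 1.523
NF = 10 log₁₀(1.523) = 1.83 dB

1.83 dB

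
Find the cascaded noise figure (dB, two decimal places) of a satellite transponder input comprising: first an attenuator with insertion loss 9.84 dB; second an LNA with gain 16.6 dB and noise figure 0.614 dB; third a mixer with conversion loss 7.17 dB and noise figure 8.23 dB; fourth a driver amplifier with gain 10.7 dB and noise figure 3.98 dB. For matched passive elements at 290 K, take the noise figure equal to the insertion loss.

Convert to linear (a loss of L dB is a gain of −L dB): F_i = 10^(NF_i/10), G_i = 10^(G_i,dB/10)
  Stage 1: F_1 = 10^(9.84/10) = 9.638, G_1 = 10^(−9.84/10) = 0.1038
  Stage 2: F_2 = 10^(0.614/10) = 1.152, G_2 = 10^(16.6/10) = 45.71
  Stage 3: F_3 = 10^(8.23/10) = 6.653, G_3 = 10^(−7.17/10) = 0.1919
  Stage 4: F_4 = 10^(3.98/10) = 2.500, G_4 = 10^(10.7/10) = 11.75
Friis cascade:
  F = 9.638 + (1.152 − 1)/0.1038 + (6.653 − 1)/4.742 + (2.500 − 1)/0.9099 = 13.94
NF = 10 log₁₀(13.94) = 11.44 dB

11.44 dB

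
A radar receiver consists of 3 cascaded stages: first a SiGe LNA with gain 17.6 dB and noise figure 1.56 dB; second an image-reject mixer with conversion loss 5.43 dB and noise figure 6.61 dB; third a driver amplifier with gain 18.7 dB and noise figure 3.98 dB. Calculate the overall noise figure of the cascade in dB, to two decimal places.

Convert to linear (a loss of L dB is a gain of −L dB): F_i = 10^(NF_i/10), G_i = 10^(G_i,dB/10)
  Stage 1: F_1 = 10^(1.56/10) = 1.432, G_1 = 10^(17.6/10) = 57.54
  Stage 2: F_2 = 10^(6.61/10) = 4.581, G_2 = 10^(−5.43/10) = 0.2864
  Stage 3: F_3 = 10^(3.98/10) = 2.500, G_3 = 10^(18.7/10) = 74.13
Friis cascade:
  F = 1.432 + (4.581 − 1)/57.54 + (2.500 − 1)/16.48 = 1.585
NF = 10 log₁₀(1.585) = 2.00 dB

2.00 dB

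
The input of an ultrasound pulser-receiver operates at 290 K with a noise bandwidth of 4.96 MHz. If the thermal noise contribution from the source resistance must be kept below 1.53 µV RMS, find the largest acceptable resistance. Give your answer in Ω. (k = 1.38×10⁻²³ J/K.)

29.5 Ω

Johnson–Nyquist: V_n = √(4kTRB) ⇒ R = V_n² / (4kTB)
4kTB = 4 × 1.38×10⁻²³ × 290 × 4.96×10⁶ = 7.94×10⁻¹⁴
R = (1.53×10⁻⁶)² / 7.94×10⁻¹⁴ = 2.95×10¹ Ω = 29.5 Ω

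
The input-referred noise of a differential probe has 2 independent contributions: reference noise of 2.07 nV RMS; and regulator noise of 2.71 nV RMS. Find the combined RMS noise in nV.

Uncorrelated sources add in power (mean-square): V_tot = √(ΣV_i²)
V_tot = √[(2.07×10⁻⁹)² + (2.71×10⁻⁹)²] = 3.41×10⁻⁹ V = 3.41 nV

3.41 nV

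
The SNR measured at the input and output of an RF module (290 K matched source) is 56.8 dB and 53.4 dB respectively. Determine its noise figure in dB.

NF (dB) = SNR_in(dB) − SNR_out(dB) when the source is at T₀
NF = 56.8 − 53.4 = 3.4 dB

3.4 dB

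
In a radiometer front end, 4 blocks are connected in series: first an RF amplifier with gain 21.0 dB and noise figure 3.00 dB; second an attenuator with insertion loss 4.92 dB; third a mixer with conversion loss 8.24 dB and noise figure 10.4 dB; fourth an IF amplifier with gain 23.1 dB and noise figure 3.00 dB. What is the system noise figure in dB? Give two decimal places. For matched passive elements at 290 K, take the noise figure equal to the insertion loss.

Convert to linear (a loss of L dB is a gain of −L dB): F_i = 10^(NF_i/10), G_i = 10^(G_i,dB/10)
  Stage 1: F_1 = 10^(3.00/10) = 1.995, G_1 = 10^(21.0/10) = 125.9
  Stage 2: F_2 = 10^(4.92/10) = 3.105, G_2 = 10^(−4.92/10) = 0.3221
  Stage 3: F_3 = 10^(10.4/10) = 10.96, G_3 = 10^(−8.24/10) = 0.1500
  Stage 4: F_4 = 10^(3.00/10) = 1.995, G_4 = 10^(23.1/10) = 204.2
Friis cascade:
  F = 1.995 + (3.105 − 1)/125.9 + (10.96 − 1)/40.55 + (1.995 − 1)/6.081 = 2.421
NF = 10 log₁₀(2.421) = 3.84 dB

3.84 dB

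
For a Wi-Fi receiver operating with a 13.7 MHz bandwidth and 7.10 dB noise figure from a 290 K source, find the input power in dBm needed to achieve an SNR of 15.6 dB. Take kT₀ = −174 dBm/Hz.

Sensitivity = −174 + 10 log₁₀(B) + NF + SNR_min
= −174 + 71.37 + 7.10 + 15.6
= −79.93 dBm → −79.9 dBm

−79.9 dBm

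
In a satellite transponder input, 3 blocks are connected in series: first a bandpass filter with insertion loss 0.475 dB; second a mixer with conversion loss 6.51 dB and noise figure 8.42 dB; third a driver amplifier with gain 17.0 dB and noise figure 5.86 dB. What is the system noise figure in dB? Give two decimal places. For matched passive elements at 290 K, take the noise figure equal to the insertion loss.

Convert to linear (a loss of L dB is a gain of −L dB): F_i = 10^(NF_i/10), G_i = 10^(G_i,dB/10)
  Stage 1: F_1 = 10^(0.475/10) = 1.116, G_1 = 10^(−0.475/10) = 0.8964
  Stage 2: F_2 = 10^(8.42/10) = 6.950, G_2 = 10^(−6.51/10) = 0.2234
  Stage 3: F_3 = 10^(5.86/10) = 3.855, G_3 = 10^(17.0/10) = 50.12
Friis cascade:
  F = 1.116 + (6.950 − 1)/0.8964 + (3.855 − 1)/0.2002 = 22.01
NF = 10 log₁₀(22.01) = 13.43 dB

13.43 dB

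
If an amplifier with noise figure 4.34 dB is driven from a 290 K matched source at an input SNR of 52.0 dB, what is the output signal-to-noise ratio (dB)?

47.66 dB

By definition F = SNR_in/SNR_out, so in dB: SNR_out = SNR_in − NF
SNR_out = 52.0 − 4.34 = 47.66 dB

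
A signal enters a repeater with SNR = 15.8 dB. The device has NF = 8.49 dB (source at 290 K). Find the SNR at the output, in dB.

By definition F = SNR_in/SNR_out, so in dB: SNR_out = SNR_in − NF
SNR_out = 15.8 − 8.49 = 7.31 dB

7.31 dB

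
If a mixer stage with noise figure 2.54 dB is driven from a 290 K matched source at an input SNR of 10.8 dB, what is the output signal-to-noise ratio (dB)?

8.26 dB

By definition F = SNR_in/SNR_out, so in dB: SNR_out = SNR_in − NF
SNR_out = 10.8 − 2.54 = 8.26 dB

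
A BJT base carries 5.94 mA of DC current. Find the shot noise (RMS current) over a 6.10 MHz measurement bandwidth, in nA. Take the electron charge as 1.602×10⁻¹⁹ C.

I_n = √(2qI·B)
2qI·B = 2 × 1.602×10⁻¹⁹ × 5.94×10⁻³ × 6.10×10⁶ = 1.16×10⁻¹⁴ A²
I_n = √(1.16×10⁻¹⁴) = 1.08×10⁻⁷ A = 108 nA

108 nA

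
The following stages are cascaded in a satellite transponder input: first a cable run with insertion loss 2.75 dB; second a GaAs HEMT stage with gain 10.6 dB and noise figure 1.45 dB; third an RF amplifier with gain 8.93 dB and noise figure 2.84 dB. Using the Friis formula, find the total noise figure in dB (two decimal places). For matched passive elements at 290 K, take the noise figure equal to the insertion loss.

4.44 dB

Convert to linear (a loss of L dB is a gain of −L dB): F_i = 10^(NF_i/10), G_i = 10^(G_i,dB/10)
  Stage 1: F_1 = 10^(2.75/10) = 1.884, G_1 = 10^(−2.75/10) = 0.5309
  Stage 2: F_2 = 10^(1.45/10) = 1.396, G_2 = 10^(10.6/10) = 11.48
  Stage 3: F_3 = 10^(2.84/10) = 1.923, G_3 = 10^(8.93/10) = 7.816
Friis cascade:
  F = 1.884 + (1.396 − 1)/0.5309 + (1.923 − 1)/6.095 = 2.782
NF = 10 log₁₀(2.782) = 4.44 dB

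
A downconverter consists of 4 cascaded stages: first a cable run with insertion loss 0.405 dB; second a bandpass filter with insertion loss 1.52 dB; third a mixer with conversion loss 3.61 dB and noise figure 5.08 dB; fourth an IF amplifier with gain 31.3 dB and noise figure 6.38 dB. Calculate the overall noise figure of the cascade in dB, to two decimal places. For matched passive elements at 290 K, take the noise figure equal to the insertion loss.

Convert to linear (a loss of L dB is a gain of −L dB): F_i = 10^(NF_i/10), G_i = 10^(G_i,dB/10)
  Stage 1: F_1 = 10^(0.405/10) = 1.098, G_1 = 10^(−0.405/10) = 0.9110
  Stage 2: F_2 = 10^(1.52/10) = 1.419, G_2 = 10^(−1.52/10) = 0.7047
  Stage 3: F_3 = 10^(5.08/10) = 3.221, G_3 = 10^(−3.61/10) = 0.4355
  Stage 4: F_4 = 10^(6.38/10) = 4.345, G_4 = 10^(31.3/10) = 1349
Friis cascade:
  F = 1.098 + (1.419 − 1)/0.9110 + (3.221 − 1)/0.6419 + (4.345 − 1)/0.2796 = 16.98
NF = 10 log₁₀(16.98) = 12.30 dB

12.30 dB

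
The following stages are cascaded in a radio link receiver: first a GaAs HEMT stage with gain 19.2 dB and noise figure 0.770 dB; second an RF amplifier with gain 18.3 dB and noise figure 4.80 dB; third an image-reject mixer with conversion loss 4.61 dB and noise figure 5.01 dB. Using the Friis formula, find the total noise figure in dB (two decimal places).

Convert to linear (a loss of L dB is a gain of −L dB): F_i = 10^(NF_i/10), G_i = 10^(G_i,dB/10)
  Stage 1: F_1 = 10^(0.770/10) = 1.194, G_1 = 10^(19.2/10) = 83.18
  Stage 2: F_2 = 10^(4.80/10) = 3.020, G_2 = 10^(18.3/10) = 67.61
  Stage 3: F_3 = 10^(5.01/10) = 3.170, G_3 = 10^(−4.61/10) = 0.3459
Friis cascade:
  F = 1.194 + (3.020 − 1)/83.18 + (3.170 − 1)/5623 = 1.219
NF = 10 log₁₀(1.219) = 0.86 dB

0.86 dB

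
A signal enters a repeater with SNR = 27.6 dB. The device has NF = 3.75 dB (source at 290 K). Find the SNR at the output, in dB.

23.85 dB

By definition F = SNR_in/SNR_out, so in dB: SNR_out = SNR_in − NF
SNR_out = 27.6 − 3.75 = 23.85 dB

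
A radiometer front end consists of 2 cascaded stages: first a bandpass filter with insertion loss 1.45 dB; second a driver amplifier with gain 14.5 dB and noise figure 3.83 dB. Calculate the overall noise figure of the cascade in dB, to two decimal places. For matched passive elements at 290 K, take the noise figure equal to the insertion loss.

Convert to linear (a loss of L dB is a gain of −L dB): F_i = 10^(NF_i/10), G_i = 10^(G_i,dB/10)
  Stage 1: F_1 = 10^(1.45/10) = 1.396, G_1 = 10^(−1.45/10) = 0.7161
  Stage 2: F_2 = 10^(3.83/10) = 2.415, G_2 = 10^(14.5/10) = 28.18
Friis cascade:
  F = 1.396 + (2.415 − 1)/0.7161 = 3.373
NF = 10 log₁₀(3.373) = 5.28 dB

5.28 dB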